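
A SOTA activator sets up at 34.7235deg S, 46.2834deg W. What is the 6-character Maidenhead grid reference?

Shift to the Maidenhead origin (180°W, 90°S): lon 133.7166, lat 55.2765.
Field: lon ⌊133.7166/20⌋ = 6 → G; lat ⌊55.2765/10⌋ = 5 → F.
Square: lon ⌊13.7166/2⌋ = 6; lat ⌊5.2765/1⌋ = 5.
Subsquare: lon ⌊1.7166/0.0833333⌋ = 20 → u; lat ⌊0.2765/0.0416667⌋ = 6 → g.

GF65ug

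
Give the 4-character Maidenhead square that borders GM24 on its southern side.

GM23

Latitude square 4; −1 → 3.
The longitude characters are unchanged.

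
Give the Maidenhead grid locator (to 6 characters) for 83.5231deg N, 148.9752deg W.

BR53mm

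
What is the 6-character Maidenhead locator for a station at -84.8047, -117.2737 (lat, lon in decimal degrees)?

DA15ie

Shift to the Maidenhead origin (180°W, 90°S): lon 62.7263, lat 5.1953.
Field: lon ⌊62.7263/20⌋ = 3 → D; lat ⌊5.1953/10⌋ = 0 → A.
Square: lon ⌊2.7263/2⌋ = 1; lat ⌊5.1953/1⌋ = 5.
Subsquare: lon ⌊0.7263/0.0833333⌋ = 8 → i; lat ⌊0.1953/0.0416667⌋ = 4 → e.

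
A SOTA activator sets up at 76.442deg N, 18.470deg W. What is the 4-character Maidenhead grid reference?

Add 180° to longitude and 90° to latitude: 161.53, 166.44.
Field: lon ⌊161.53/20⌋ = 8 → I; lat ⌊166.44/10⌋ = 16 → Q.
Square: lon ⌊1.53/2⌋ = 0; lat ⌊6.44/1⌋ = 6.

IQ06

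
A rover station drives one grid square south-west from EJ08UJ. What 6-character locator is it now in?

EJ08ti

Longitude subsquare u = 20; −1 → 19 = t.
Latitude subsquare j = 9; −1 → 8 = i.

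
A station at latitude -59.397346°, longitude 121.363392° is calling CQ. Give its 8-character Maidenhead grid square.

PD00qo34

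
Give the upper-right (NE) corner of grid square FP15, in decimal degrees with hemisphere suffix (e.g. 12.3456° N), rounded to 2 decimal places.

Field F=5, P=15: +5·20° lon, +15·10° lat → SW at lon -80°, lat 60°.
Square 1, 5: +1·2° lon, +5·1° lat → SW at lon -78°, lat 65°.
Cell spans 2° lon × 1° lat. NE corner is SW corner plus one full cell.
latitude 66.00° N, longitude 76.00° W.

66.00° N, 76.00° W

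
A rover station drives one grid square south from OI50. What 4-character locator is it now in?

Latitude square 0; −1 → -1, wraps to 9, carry into field.
Latitude field I = 8; −1 → 7 = H.
The longitude characters are unchanged.

OH59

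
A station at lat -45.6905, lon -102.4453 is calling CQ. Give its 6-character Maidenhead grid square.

DE84sh

Offset from 180°W / 90°S: lon 77.5547°, lat 44.3095°.
Field: 77.5547/20 → 3 → D, 44.3095/10 → 4 → E; chars DE.
Square: 17.5547/2 → 8, 4.3095/1 → 4; chars 84.
Subsquare: 1.5547/0.0833333 → 18 → s, 0.3095/0.0416667 → 7 → h; chars sh.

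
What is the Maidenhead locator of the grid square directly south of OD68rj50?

OD68ri59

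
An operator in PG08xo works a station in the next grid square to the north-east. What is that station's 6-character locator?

PG18ap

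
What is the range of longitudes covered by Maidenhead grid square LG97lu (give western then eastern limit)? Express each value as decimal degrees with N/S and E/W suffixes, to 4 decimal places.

Field L=11, G=6: +11·20° lon, +6·10° lat → SW at lon 40°, lat -30°.
Square 9, 7: +9·2° lon, +7·1° lat → SW at lon 58°, lat -23°.
Subsquare l=11, u=20: +11·0.0833333° lon, +20·0.0416667° lat → SW at lon 58.9167°, lat -22.1667°.
Cell spans 0.0833333° lon × 0.0416667° lat.
west 58.9167° E, east 59.0000° E.

58.9167° E, 59.0000° E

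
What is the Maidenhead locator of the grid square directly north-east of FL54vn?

FL54wo

Longitude subsquare v = 21; +1 → 22 = w.
Latitude subsquare n = 13; +1 → 14 = o.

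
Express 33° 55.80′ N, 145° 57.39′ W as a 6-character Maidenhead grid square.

Add 180° to longitude and 90° to latitude: 34.0435, 123.9300.
Field: lon ⌊34.0435/20⌋ = 1 → B; lat ⌊123.9300/10⌋ = 12 → M.
Square: lon ⌊14.0435/2⌋ = 7; lat ⌊3.9300/1⌋ = 3.
Subsquare: lon ⌊0.0435/0.0833333⌋ = 0 → a; lat ⌊0.9300/0.0416667⌋ = 22 → w.

BM73aw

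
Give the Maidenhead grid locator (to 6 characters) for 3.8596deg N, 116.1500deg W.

Offset from 180°W / 90°S: lon 63.8500°, lat 93.8596°.
Field: 63.8500/20 → 3 → D, 93.8596/10 → 9 → J; chars DJ.
Square: 3.8500/2 → 1, 3.8596/1 → 3; chars 13.
Subsquare: 1.8500/0.0833333 → 22 → w, 0.8596/0.0416667 → 20 → u; chars wu.

DJ13wu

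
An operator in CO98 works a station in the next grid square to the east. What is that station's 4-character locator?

DO08

Longitude square 9; +1 → 10, wraps to 0, carry into field.
Longitude field C = 2; +1 → 3 = D.
The latitude characters are unchanged.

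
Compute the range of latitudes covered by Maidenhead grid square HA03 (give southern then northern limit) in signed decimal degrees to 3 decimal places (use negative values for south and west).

Field H=7, A=0: +7·20° lon, +0·10° lat → SW at lon -40°, lat -90°.
Square 0, 3: +0·2° lon, +3·1° lat → SW at lon -40°, lat -87°.
Cell spans 2° lon × 1° lat.
south -87.000, north -86.000.

-87.000, -86.000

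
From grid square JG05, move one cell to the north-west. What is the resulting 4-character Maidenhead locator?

Longitude square 0; −1 → -1, wraps to 9, carry into field.
Longitude field J = 9; −1 → 8 = I.
Latitude square 5; +1 → 6.

IG96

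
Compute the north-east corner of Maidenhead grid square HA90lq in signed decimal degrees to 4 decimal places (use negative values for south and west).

Field H=7, A=0: +7·20° lon, +0·10° lat → SW at lon -40°, lat -90°.
Square 9, 0: +9·2° lon, +0·1° lat → SW at lon -22°, lat -90°.
Subsquare l=11, q=16: +11·0.0833333° lon, +16·0.0416667° lat → SW at lon -21.0833°, lat -89.3333°.
Cell spans 0.0833333° lon × 0.0416667° lat. NE corner is SW corner plus one full cell.
latitude -89.2917, longitude -21.0000.

-89.2917, -21.0000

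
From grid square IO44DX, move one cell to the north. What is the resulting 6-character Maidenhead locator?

Latitude subsquare x = 23; +1 → 24, wraps to 0 = a, carry into square.
Latitude square 4; +1 → 5.
The longitude characters are unchanged.

IO45da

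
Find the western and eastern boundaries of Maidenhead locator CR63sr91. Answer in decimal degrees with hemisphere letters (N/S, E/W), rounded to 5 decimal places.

126.42500° W, 126.41667° W

Field C=2, R=17: +2·20° lon, +17·10° lat → SW at lon -140°, lat 80°.
Square 6, 3: +6·2° lon, +3·1° lat → SW at lon -128°, lat 83°.
Subsquare s=18, r=17: +18·0.0833333° lon, +17·0.0416667° lat → SW at lon -126.5°, lat 83.7083°.
Extended square 9, 1: +9·0.00833333° lon, +1·0.00416667° lat → SW at lon -126.425°, lat 83.7125°.
Cell spans 0.00833333° lon × 0.00416667° lat.
west 126.42500° W, east 126.41667° W.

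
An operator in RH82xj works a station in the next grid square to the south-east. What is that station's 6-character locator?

Longitude subsquare x = 23; +1 → 24, wraps to 0 = a, carry into square.
Longitude square 8; +1 → 9.
Latitude subsquare j = 9; −1 → 8 = i.

RH92ai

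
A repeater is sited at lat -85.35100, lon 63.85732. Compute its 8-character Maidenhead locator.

MA14wp25

Offset from 180°W / 90°S: lon 243.85732°, lat 4.64900°.
Field (20°×10°, letters A–R): lon ⌊243.85732/20⌋ = 12 → M; lat ⌊4.64900/10⌋ = 0 → A.
Square (2°×1°, digits 0–9): lon ⌊3.85732/2⌋ = 1; lat ⌊4.64900/1⌋ = 4.
Subsquare (5′×2.5′, letters a–x): lon ⌊1.85732/0.0833333⌋ = 22 → w; lat ⌊0.64900/0.0416667⌋ = 15 → p.
Extended square (30″×15″, digits 0–9): lon ⌊0.02399/0.00833333⌋ = 2; lat ⌊0.02400/0.00416667⌋ = 5.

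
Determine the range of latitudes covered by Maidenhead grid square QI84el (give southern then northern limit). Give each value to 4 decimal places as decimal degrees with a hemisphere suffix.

5.5417° S, 5.5000° S

Field Q=16, I=8: +16·20° lon, +8·10° lat → SW at lon 140°, lat -10°.
Square 8, 4: +8·2° lon, +4·1° lat → SW at lon 156°, lat -6°.
Subsquare e=4, l=11: +4·0.0833333° lon, +11·0.0416667° lat → SW at lon 156.333°, lat -5.54167°.
Cell spans 0.0833333° lon × 0.0416667° lat.
south 5.5417° S, north 5.5000° S.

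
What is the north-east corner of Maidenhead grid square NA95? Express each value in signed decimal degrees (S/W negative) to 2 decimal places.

-84.00, 100.00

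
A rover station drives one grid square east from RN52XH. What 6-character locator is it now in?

RN62ah

Longitude subsquare x = 23; +1 → 24, wraps to 0 = a, carry into square.
Longitude square 5; +1 → 6.
The latitude characters are unchanged.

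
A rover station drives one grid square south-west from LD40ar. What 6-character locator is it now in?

Longitude subsquare a = 0; −1 → -1, wraps to 23 = x, carry into square.
Longitude square 4; −1 → 3.
Latitude subsquare r = 17; −1 → 16 = q.

LD30xq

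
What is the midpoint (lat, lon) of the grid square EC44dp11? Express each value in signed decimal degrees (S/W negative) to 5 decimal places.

Field E=4, C=2: +4·20° lon, +2·10° lat → SW at lon -100°, lat -70°.
Square 4, 4: +4·2° lon, +4·1° lat → SW at lon -92°, lat -66°.
Subsquare d=3, p=15: +3·0.0833333° lon, +15·0.0416667° lat → SW at lon -91.75°, lat -65.375°.
Extended square 1, 1: +1·0.00833333° lon, +1·0.00416667° lat → SW at lon -91.7417°, lat -65.3708°.
Cell spans 0.00833333° lon × 0.00416667° lat. Centre is SW corner plus half of each.
latitude -65.36875, longitude -91.73750.

-65.36875, -91.73750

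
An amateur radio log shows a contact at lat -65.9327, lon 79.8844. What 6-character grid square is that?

MC94wb

Add 180° to longitude and 90° to latitude: 259.8844, 24.0673.
Field: 259.8844/20 → 12 → M, 24.0673/10 → 2 → C; chars MC.
Square: 19.8844/2 → 9, 4.0673/1 → 4; chars 94.
Subsquare: 1.8844/0.0833333 → 22 → w, 0.0673/0.0416667 → 1 → b; chars wb.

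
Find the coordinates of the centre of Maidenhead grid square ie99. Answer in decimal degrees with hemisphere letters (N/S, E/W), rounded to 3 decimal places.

40.500° S, 1.000° W

Field I=8, E=4: +8·20° lon, +4·10° lat → SW at lon -20°, lat -50°.
Square 9, 9: +9·2° lon, +9·1° lat → SW at lon -2°, lat -41°.
Cell spans 2° lon × 1° lat. Centre is SW corner plus half of each.
latitude 40.500° S, longitude 1.000° W.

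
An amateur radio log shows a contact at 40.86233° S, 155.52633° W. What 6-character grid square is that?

Offset from 180°W / 90°S: lon 24.4737°, lat 49.1377°.
Field: 24.4737/20 → 1 → B, 49.1377/10 → 4 → E; chars BE.
Square: 4.4737/2 → 2, 9.1377/1 → 9; chars 29.
Subsquare: 0.4737/0.0833333 → 5 → f, 0.1377/0.0416667 → 3 → d; chars fd.

BE29fd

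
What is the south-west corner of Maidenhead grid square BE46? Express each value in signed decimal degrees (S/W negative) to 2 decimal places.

Field B=1, E=4: +1·20° lon, +4·10° lat → SW at lon -160°, lat -50°.
Square 4, 6: +4·2° lon, +6·1° lat → SW at lon -152°, lat -44°.
latitude -44.00, longitude -152.00.

-44.00, -152.00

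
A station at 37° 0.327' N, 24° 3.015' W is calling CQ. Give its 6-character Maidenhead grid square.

HM77xa

Offset from 180°W / 90°S: lon 155.9497°, lat 127.0054°.
Field: 155.9497/20 → 7 → H, 127.0054/10 → 12 → M; chars HM.
Square: 15.9497/2 → 7, 7.0054/1 → 7; chars 77.
Subsquare: 1.9497/0.0833333 → 23 → x, 0.0054/0.0416667 → 0 → a; chars xa.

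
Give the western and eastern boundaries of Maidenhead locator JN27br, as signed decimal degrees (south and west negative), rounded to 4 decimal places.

Field J=9, N=13: +9·20° lon, +13·10° lat → SW at lon 0°, lat 40°.
Square 2, 7: +2·2° lon, +7·1° lat → SW at lon 4°, lat 47°.
Subsquare b=1, r=17: +1·0.0833333° lon, +17·0.0416667° lat → SW at lon 4.08333°, lat 47.7083°.
Cell spans 0.0833333° lon × 0.0416667° lat.
west 4.0833, east 4.1667.

4.0833, 4.1667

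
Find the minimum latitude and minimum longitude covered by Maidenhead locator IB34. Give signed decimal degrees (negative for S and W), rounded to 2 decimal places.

-76.00, -14.00

Field I=8, B=1: +8·20° lon, +1·10° lat → SW at lon -20°, lat -80°.
Square 3, 4: +3·2° lon, +4·1° lat → SW at lon -14°, lat -76°.
latitude -76.00, longitude -14.00.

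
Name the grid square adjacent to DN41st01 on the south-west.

DN41rt90

Longitude extended square 0; −1 → -1, wraps to 9, carry into subsquare.
Longitude subsquare s = 18; −1 → 17 = r.
Latitude extended square 1; −1 → 0.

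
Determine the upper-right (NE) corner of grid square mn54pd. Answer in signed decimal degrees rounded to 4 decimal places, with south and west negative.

44.1667, 71.3333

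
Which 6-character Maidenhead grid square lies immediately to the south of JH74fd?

JH74fc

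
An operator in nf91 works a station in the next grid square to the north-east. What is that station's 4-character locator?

OF02

Longitude square 9; +1 → 10, wraps to 0, carry into field.
Longitude field N = 13; +1 → 14 = O.
Latitude square 1; +1 → 2.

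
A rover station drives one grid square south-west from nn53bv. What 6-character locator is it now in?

Longitude subsquare b = 1; −1 → 0 = a.
Latitude subsquare v = 21; −1 → 20 = u.

NN53au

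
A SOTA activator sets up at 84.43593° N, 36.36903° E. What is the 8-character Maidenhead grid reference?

Offset from 180°W / 90°S: lon 216.36903°, lat 174.43593°.
Field (20°×10°, letters A–R): 216.36903/20 → 10 → K, 174.43593/10 → 17 → R; chars KR.
Square (2°×1°, digits 0–9): 16.36903/2 → 8, 4.43593/1 → 4; chars 84.
Subsquare (5′×2.5′, letters a–x): 0.36903/0.0833333 → 4 → e, 0.43593/0.0416667 → 10 → k; chars ek.
Extended square (30″×15″, digits 0–9): 0.03570/0.00833333 → 4, 0.01926/0.00416667 → 4; chars 44.

KR84ek44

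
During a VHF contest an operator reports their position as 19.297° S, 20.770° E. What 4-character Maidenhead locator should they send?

Add 180° to longitude and 90° to latitude: 200.77, 70.70.
Field: 200.77/20 → 10 → K, 70.70/10 → 7 → H; chars KH.
Square: 0.77/2 → 0, 0.70/1 → 0; chars 00.

KH00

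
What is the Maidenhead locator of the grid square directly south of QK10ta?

QJ19tx

Latitude subsquare a = 0; −1 → -1, wraps to 23 = x, carry into square.
Latitude square 0; −1 → -1, wraps to 9, carry into field.
Latitude field K = 10; −1 → 9 = J.
The longitude characters are unchanged.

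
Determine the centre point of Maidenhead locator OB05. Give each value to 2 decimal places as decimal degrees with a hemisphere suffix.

Field O=14, B=1: +14·20° lon, +1·10° lat → SW at lon 100°, lat -80°.
Square 0, 5: +0·2° lon, +5·1° lat → SW at lon 100°, lat -75°.
Cell spans 2° lon × 1° lat. Centre is SW corner plus half of each.
latitude 74.50° S, longitude 101.00° E.

74.50° S, 101.00° E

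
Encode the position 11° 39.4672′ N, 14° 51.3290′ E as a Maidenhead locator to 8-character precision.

Add 180° to longitude and 90° to latitude: 194.85548, 101.65779.
Field (20°×10°, letters A–R): lon ⌊194.85548/20⌋ = 9 → J; lat ⌊101.65779/10⌋ = 10 → K.
Square (2°×1°, digits 0–9): lon ⌊14.85548/2⌋ = 7; lat ⌊1.65779/1⌋ = 1.
Subsquare (5′×2.5′, letters a–x): lon ⌊0.85548/0.0833333⌋ = 10 → k; lat ⌊0.65779/0.0416667⌋ = 15 → p.
Extended square (30″×15″, digits 0–9): lon ⌊0.02215/0.00833333⌋ = 2; lat ⌊0.03279/0.00416667⌋ = 7.

JK71kp27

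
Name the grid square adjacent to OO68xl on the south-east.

Longitude subsquare x = 23; +1 → 24, wraps to 0 = a, carry into square.
Longitude square 6; +1 → 7.
Latitude subsquare l = 11; −1 → 10 = k.

OO78ak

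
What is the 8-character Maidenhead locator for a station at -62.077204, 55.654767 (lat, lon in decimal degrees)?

LC77tw81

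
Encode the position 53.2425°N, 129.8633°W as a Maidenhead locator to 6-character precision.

Shift to the Maidenhead origin (180°W, 90°S): lon 50.1367, lat 143.2425.
Field: 50.1367/20 → 2 → C, 143.2425/10 → 14 → O; chars CO.
Square: 10.1367/2 → 5, 3.2425/1 → 3; chars 53.
Subsquare: 0.1367/0.0833333 → 1 → b, 0.2425/0.0416667 → 5 → f; chars bf.

CO53bf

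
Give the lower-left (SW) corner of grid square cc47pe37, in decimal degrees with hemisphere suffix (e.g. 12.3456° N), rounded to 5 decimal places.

62.80417° S, 130.72500° W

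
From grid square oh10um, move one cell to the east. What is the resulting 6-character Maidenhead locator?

OH10vm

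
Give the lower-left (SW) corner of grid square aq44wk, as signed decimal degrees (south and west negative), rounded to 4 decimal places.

Field A=0, Q=16: +0·20° lon, +16·10° lat → SW at lon -180°, lat 70°.
Square 4, 4: +4·2° lon, +4·1° lat → SW at lon -172°, lat 74°.
Subsquare w=22, k=10: +22·0.0833333° lon, +10·0.0416667° lat → SW at lon -170.167°, lat 74.4167°.
latitude 74.4167, longitude -170.1667.

74.4167, -170.1667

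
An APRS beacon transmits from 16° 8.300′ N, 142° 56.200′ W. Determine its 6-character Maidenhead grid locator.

Offset from 180°W / 90°S: lon 37.0633°, lat 106.1383°.
Field: lon ⌊37.0633/20⌋ = 1 → B; lat ⌊106.1383/10⌋ = 10 → K.
Square: lon ⌊17.0633/2⌋ = 8; lat ⌊6.1383/1⌋ = 6.
Subsquare: lon ⌊1.0633/0.0833333⌋ = 12 → m; lat ⌊0.1383/0.0416667⌋ = 3 → d.

BK86md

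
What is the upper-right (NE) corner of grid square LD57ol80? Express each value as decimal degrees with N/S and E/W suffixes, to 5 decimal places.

Field L=11, D=3: +11·20° lon, +3·10° lat → SW at lon 40°, lat -60°.
Square 5, 7: +5·2° lon, +7·1° lat → SW at lon 50°, lat -53°.
Subsquare o=14, l=11: +14·0.0833333° lon, +11·0.0416667° lat → SW at lon 51.1667°, lat -52.5417°.
Extended square 8, 0: +8·0.00833333° lon, +0·0.00416667° lat → SW at lon 51.2333°, lat -52.5417°.
Cell spans 0.00833333° lon × 0.00416667° lat. NE corner is SW corner plus one full cell.
latitude 52.53750° S, longitude 51.24167° E.

52.53750° S, 51.24167° E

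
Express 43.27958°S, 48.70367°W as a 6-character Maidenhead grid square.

GE56pr

Offset from 180°W / 90°S: lon 131.2963°, lat 46.7204°.
Field (20°×10°, letters A–R): lon ⌊131.2963/20⌋ = 6 → G; lat ⌊46.7204/10⌋ = 4 → E.
Square (2°×1°, digits 0–9): lon ⌊11.2963/2⌋ = 5; lat ⌊6.7204/1⌋ = 6.
Subsquare (5′×2.5′, letters a–x): lon ⌊1.2963/0.0833333⌋ = 15 → p; lat ⌊0.7204/0.0416667⌋ = 17 → r.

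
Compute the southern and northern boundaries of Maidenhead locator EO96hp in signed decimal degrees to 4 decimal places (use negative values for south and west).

56.6250, 56.6667

Field E=4, O=14: +4·20° lon, +14·10° lat → SW at lon -100°, lat 50°.
Square 9, 6: +9·2° lon, +6·1° lat → SW at lon -82°, lat 56°.
Subsquare h=7, p=15: +7·0.0833333° lon, +15·0.0416667° lat → SW at lon -81.4167°, lat 56.625°.
Cell spans 0.0833333° lon × 0.0416667° lat.
south 56.6250, north 56.6667.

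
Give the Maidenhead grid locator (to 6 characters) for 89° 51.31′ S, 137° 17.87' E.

Add 180° to longitude and 90° to latitude: 317.2978, 0.1448.
Field (20°×10°, letters A–R): lon ⌊317.2978/20⌋ = 15 → P; lat ⌊0.1448/10⌋ = 0 → A.
Square (2°×1°, digits 0–9): lon ⌊17.2978/2⌋ = 8; lat ⌊0.1448/1⌋ = 0.
Subsquare (5′×2.5′, letters a–x): lon ⌊1.2978/0.0833333⌋ = 15 → p; lat ⌊0.1448/0.0416667⌋ = 3 → d.

PA80pd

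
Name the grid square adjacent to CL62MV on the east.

Longitude subsquare m = 12; +1 → 13 = n.
The latitude characters are unchanged.

CL62nv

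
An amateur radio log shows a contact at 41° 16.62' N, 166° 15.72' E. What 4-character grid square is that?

Shift to the Maidenhead origin (180°W, 90°S): lon 346.26, lat 131.28.
Field (20°×10°, letters A–R): lon ⌊346.26/20⌋ = 17 → R; lat ⌊131.28/10⌋ = 13 → N.
Square (2°×1°, digits 0–9): lon ⌊6.26/2⌋ = 3; lat ⌊1.28/1⌋ = 1.

RN31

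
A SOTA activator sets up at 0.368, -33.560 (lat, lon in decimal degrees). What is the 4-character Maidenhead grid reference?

HJ30

Offset from 180°W / 90°S: lon 146.44°, lat 90.37°.
Field: 146.44/20 → 7 → H, 90.37/10 → 9 → J; chars HJ.
Square: 6.44/2 → 3, 0.37/1 → 0; chars 30.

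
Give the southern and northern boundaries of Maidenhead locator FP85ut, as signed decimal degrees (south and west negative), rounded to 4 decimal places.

65.7917, 65.8333

Field F=5, P=15: +5·20° lon, +15·10° lat → SW at lon -80°, lat 60°.
Square 8, 5: +8·2° lon, +5·1° lat → SW at lon -64°, lat 65°.
Subsquare u=20, t=19: +20·0.0833333° lon, +19·0.0416667° lat → SW at lon -62.3333°, lat 65.7917°.
Cell spans 0.0833333° lon × 0.0416667° lat.
south 65.7917, north 65.8333.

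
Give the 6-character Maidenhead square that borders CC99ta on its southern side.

Latitude subsquare a = 0; −1 → -1, wraps to 23 = x, carry into square.
Latitude square 9; −1 → 8.
The longitude characters are unchanged.

CC98tx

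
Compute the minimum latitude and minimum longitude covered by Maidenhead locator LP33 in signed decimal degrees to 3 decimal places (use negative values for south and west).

Field L=11, P=15: +11·20° lon, +15·10° lat → SW at lon 40°, lat 60°.
Square 3, 3: +3·2° lon, +3·1° lat → SW at lon 46°, lat 63°.
latitude 63.000, longitude 46.000.

63.000, 46.000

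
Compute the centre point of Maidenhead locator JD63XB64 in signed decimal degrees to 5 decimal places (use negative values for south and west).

-56.93958, 13.97083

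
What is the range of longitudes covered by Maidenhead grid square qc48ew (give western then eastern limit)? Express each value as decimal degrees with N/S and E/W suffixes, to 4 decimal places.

148.3333° E, 148.4167° E

Field Q=16, C=2: +16·20° lon, +2·10° lat → SW at lon 140°, lat -70°.
Square 4, 8: +4·2° lon, +8·1° lat → SW at lon 148°, lat -62°.
Subsquare e=4, w=22: +4·0.0833333° lon, +22·0.0416667° lat → SW at lon 148.333°, lat -61.0833°.
Cell spans 0.0833333° lon × 0.0416667° lat.
west 148.3333° E, east 148.4167° E.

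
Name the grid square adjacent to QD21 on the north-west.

Longitude square 2; −1 → 1.
Latitude square 1; +1 → 2.

QD12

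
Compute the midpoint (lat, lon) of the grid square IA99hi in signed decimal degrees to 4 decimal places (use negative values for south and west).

-80.6458, -1.3750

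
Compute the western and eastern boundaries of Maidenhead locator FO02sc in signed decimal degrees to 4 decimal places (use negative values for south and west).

-78.5000, -78.4167

Field F=5, O=14: +5·20° lon, +14·10° lat → SW at lon -80°, lat 50°.
Square 0, 2: +0·2° lon, +2·1° lat → SW at lon -80°, lat 52°.
Subsquare s=18, c=2: +18·0.0833333° lon, +2·0.0416667° lat → SW at lon -78.5°, lat 52.0833°.
Cell spans 0.0833333° lon × 0.0416667° lat.
west -78.5000, east -78.4167.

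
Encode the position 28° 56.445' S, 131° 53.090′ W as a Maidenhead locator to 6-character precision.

Offset from 180°W / 90°S: lon 48.1152°, lat 61.0592°.
Field (20°×10°, letters A–R): lon ⌊48.1152/20⌋ = 2 → C; lat ⌊61.0592/10⌋ = 6 → G.
Square (2°×1°, digits 0–9): lon ⌊8.1152/2⌋ = 4; lat ⌊1.0592/1⌋ = 1.
Subsquare (5′×2.5′, letters a–x): lon ⌊0.1152/0.0833333⌋ = 1 → b; lat ⌊0.0592/0.0416667⌋ = 1 → b.

CG41bb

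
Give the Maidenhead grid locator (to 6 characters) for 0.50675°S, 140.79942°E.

QI09jl

Offset from 180°W / 90°S: lon 320.7994°, lat 89.4933°.
Field: lon ⌊320.7994/20⌋ = 16 → Q; lat ⌊89.4933/10⌋ = 8 → I.
Square: lon ⌊0.7994/2⌋ = 0; lat ⌊9.4933/1⌋ = 9.
Subsquare: lon ⌊0.7994/0.0833333⌋ = 9 → j; lat ⌊0.4933/0.0416667⌋ = 11 → l.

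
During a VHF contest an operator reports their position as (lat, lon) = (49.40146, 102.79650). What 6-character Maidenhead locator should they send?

Offset from 180°W / 90°S: lon 282.7965°, lat 139.4015°.
Field: 282.7965/20 → 14 → O, 139.4015/10 → 13 → N; chars ON.
Square: 2.7965/2 → 1, 9.4015/1 → 9; chars 19.
Subsquare: 0.7965/0.0833333 → 9 → j, 0.4015/0.0416667 → 9 → j; chars jj.

ON19jj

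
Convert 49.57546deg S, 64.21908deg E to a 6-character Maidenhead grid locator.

ME20ck

Offset from 180°W / 90°S: lon 244.2191°, lat 40.4245°.
Field (20°×10°, letters A–R): 244.2191/20 → 12 → M, 40.4245/10 → 4 → E; chars ME.
Square (2°×1°, digits 0–9): 4.2191/2 → 2, 0.4245/1 → 0; chars 20.
Subsquare (5′×2.5′, letters a–x): 0.2191/0.0833333 → 2 → c, 0.4245/0.0416667 → 10 → k; chars ck.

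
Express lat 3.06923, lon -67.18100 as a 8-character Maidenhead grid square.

FJ63jb86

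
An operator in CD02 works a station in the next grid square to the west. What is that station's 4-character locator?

BD92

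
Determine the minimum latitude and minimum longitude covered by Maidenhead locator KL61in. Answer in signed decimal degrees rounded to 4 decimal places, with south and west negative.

21.5417, 32.6667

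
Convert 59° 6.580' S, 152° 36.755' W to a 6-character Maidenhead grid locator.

BD30qv

Offset from 180°W / 90°S: lon 27.3874°, lat 30.8903°.
Field: 27.3874/20 → 1 → B, 30.8903/10 → 3 → D; chars BD.
Square: 7.3874/2 → 3, 0.8903/1 → 0; chars 30.
Subsquare: 1.3874/0.0833333 → 16 → q, 0.8903/0.0416667 → 21 → v; chars qv.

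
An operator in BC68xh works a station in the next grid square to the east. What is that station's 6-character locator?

BC78ah

Longitude subsquare x = 23; +1 → 24, wraps to 0 = a, carry into square.
Longitude square 6; +1 → 7.
The latitude characters are unchanged.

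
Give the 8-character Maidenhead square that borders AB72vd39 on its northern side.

Latitude extended square 9; +1 → 10, wraps to 0, carry into subsquare.
Latitude subsquare d = 3; +1 → 4 = e.
The longitude characters are unchanged.

AB72ve30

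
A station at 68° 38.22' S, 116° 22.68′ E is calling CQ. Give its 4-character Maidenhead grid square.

Offset from 180°W / 90°S: lon 296.38°, lat 21.36°.
Field: 296.38/20 → 14 → O, 21.36/10 → 2 → C; chars OC.
Square: 16.38/2 → 8, 1.36/1 → 1; chars 81.

OC81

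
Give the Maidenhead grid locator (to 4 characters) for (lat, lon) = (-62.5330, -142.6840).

BC87

Offset from 180°W / 90°S: lon 37.32°, lat 27.47°.
Field (20°×10°, letters A–R): 37.32/20 → 1 → B, 27.47/10 → 2 → C; chars BC.
Square (2°×1°, digits 0–9): 17.32/2 → 8, 7.47/1 → 7; chars 87.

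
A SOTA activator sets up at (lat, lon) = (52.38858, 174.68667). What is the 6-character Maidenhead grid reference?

RO72ij

Shift to the Maidenhead origin (180°W, 90°S): lon 354.6867, lat 142.3886.
Field (20°×10°, letters A–R): lon ⌊354.6867/20⌋ = 17 → R; lat ⌊142.3886/10⌋ = 14 → O.
Square (2°×1°, digits 0–9): lon ⌊14.6867/2⌋ = 7; lat ⌊2.3886/1⌋ = 2.
Subsquare (5′×2.5′, letters a–x): lon ⌊0.6867/0.0833333⌋ = 8 → i; lat ⌊0.3886/0.0416667⌋ = 9 → j.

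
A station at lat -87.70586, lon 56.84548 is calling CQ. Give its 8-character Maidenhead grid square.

LA82kh10

Add 180° to longitude and 90° to latitude: 236.84548, 2.29414.
Field (20°×10°, letters A–R): 236.84548/20 → 11 → L, 2.29414/10 → 0 → A; chars LA.
Square (2°×1°, digits 0–9): 16.84548/2 → 8, 2.29414/1 → 2; chars 82.
Subsquare (5′×2.5′, letters a–x): 0.84548/0.0833333 → 10 → k, 0.29414/0.0416667 → 7 → h; chars kh.
Extended square (30″×15″, digits 0–9): 0.01215/0.00833333 → 1, 0.00247/0.00416667 → 0; chars 10.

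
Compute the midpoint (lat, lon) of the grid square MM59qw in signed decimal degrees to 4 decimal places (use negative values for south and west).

Field M=12, M=12: +12·20° lon, +12·10° lat → SW at lon 60°, lat 30°.
Square 5, 9: +5·2° lon, +9·1° lat → SW at lon 70°, lat 39°.
Subsquare q=16, w=22: +16·0.0833333° lon, +22·0.0416667° lat → SW at lon 71.3333°, lat 39.9167°.
Cell spans 0.0833333° lon × 0.0416667° lat. Centre is SW corner plus half of each.
latitude 39.9375, longitude 71.3750.

39.9375, 71.3750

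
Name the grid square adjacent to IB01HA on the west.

IB01ga

Longitude subsquare h = 7; −1 → 6 = g.
The latitude characters are unchanged.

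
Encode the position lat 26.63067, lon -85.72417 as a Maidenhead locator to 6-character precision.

EL76dp

Add 180° to longitude and 90° to latitude: 94.2758, 116.6307.
Field (20°×10°, letters A–R): 94.2758/20 → 4 → E, 116.6307/10 → 11 → L; chars EL.
Square (2°×1°, digits 0–9): 14.2758/2 → 7, 6.6307/1 → 6; chars 76.
Subsquare (5′×2.5′, letters a–x): 0.2758/0.0833333 → 3 → d, 0.6307/0.0416667 → 15 → p; chars dp.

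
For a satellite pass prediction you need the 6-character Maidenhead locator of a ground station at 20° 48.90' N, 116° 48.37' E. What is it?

OL80jt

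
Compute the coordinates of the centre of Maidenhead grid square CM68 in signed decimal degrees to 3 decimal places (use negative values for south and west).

38.500, -127.000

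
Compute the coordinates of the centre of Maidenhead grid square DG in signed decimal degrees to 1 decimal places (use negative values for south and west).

-25.0, -110.0

Field D=3, G=6: +3·20° lon, +6·10° lat → SW at lon -120°, lat -30°.
Cell spans 20° lon × 10° lat. Centre is SW corner plus half of each.
latitude -25.0, longitude -110.0.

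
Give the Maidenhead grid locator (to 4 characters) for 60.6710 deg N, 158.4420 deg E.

Shift to the Maidenhead origin (180°W, 90°S): lon 338.44, lat 150.67.
Field (20°×10°, letters A–R): lon ⌊338.44/20⌋ = 16 → Q; lat ⌊150.67/10⌋ = 15 → P.
Square (2°×1°, digits 0–9): lon ⌊18.44/2⌋ = 9; lat ⌊0.67/1⌋ = 0.

QP90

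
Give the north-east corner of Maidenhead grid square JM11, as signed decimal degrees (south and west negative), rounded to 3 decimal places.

32.000, 4.000

Field J=9, M=12: +9·20° lon, +12·10° lat → SW at lon 0°, lat 30°.
Square 1, 1: +1·2° lon, +1·1° lat → SW at lon 2°, lat 31°.
Cell spans 2° lon × 1° lat. NE corner is SW corner plus one full cell.
latitude 32.000, longitude 4.000.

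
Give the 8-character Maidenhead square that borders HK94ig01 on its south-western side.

Longitude extended square 0; −1 → -1, wraps to 9, carry into subsquare.
Longitude subsquare i = 8; −1 → 7 = h.
Latitude extended square 1; −1 → 0.

HK94hg90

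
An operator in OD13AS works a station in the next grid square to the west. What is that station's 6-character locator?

Longitude subsquare a = 0; −1 → -1, wraps to 23 = x, carry into square.
Longitude square 1; −1 → 0.
The latitude characters are unchanged.

OD03xs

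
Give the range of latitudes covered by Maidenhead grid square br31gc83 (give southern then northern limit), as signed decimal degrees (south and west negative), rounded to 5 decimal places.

81.09583, 81.10000

Field B=1, R=17: +1·20° lon, +17·10° lat → SW at lon -160°, lat 80°.
Square 3, 1: +3·2° lon, +1·1° lat → SW at lon -154°, lat 81°.
Subsquare g=6, c=2: +6·0.0833333° lon, +2·0.0416667° lat → SW at lon -153.5°, lat 81.0833°.
Extended square 8, 3: +8·0.00833333° lon, +3·0.00416667° lat → SW at lon -153.433°, lat 81.0958°.
Cell spans 0.00833333° lon × 0.00416667° lat.
south 81.09583, north 81.10000.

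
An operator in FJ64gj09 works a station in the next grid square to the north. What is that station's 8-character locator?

Latitude extended square 9; +1 → 10, wraps to 0, carry into subsquare.
Latitude subsquare j = 9; +1 → 10 = k.
The longitude characters are unchanged.

FJ64gk00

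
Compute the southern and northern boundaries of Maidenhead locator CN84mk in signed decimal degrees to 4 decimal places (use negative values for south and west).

Field C=2, N=13: +2·20° lon, +13·10° lat → SW at lon -140°, lat 40°.
Square 8, 4: +8·2° lon, +4·1° lat → SW at lon -124°, lat 44°.
Subsquare m=12, k=10: +12·0.0833333° lon, +10·0.0416667° lat → SW at lon -123°, lat 44.4167°.
Cell spans 0.0833333° lon × 0.0416667° lat.
south 44.4167, north 44.4583.

44.4167, 44.4583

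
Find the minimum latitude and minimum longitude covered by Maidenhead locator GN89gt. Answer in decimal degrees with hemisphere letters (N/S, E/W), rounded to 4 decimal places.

Field G=6, N=13: +6·20° lon, +13·10° lat → SW at lon -60°, lat 40°.
Square 8, 9: +8·2° lon, +9·1° lat → SW at lon -44°, lat 49°.
Subsquare g=6, t=19: +6·0.0833333° lon, +19·0.0416667° lat → SW at lon -43.5°, lat 49.7917°.
latitude 49.7917° N, longitude 43.5000° W.

49.7917° N, 43.5000° W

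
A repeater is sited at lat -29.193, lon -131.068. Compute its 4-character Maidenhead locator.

CG40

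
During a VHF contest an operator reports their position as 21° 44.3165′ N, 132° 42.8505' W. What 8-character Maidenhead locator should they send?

Offset from 180°W / 90°S: lon 47.28582°, lat 111.73861°.
Field: lon ⌊47.28582/20⌋ = 2 → C; lat ⌊111.73861/10⌋ = 11 → L.
Square: lon ⌊7.28582/2⌋ = 3; lat ⌊1.73861/1⌋ = 1.
Subsquare: lon ⌊1.28582/0.0833333⌋ = 15 → p; lat ⌊0.73861/0.0416667⌋ = 17 → r.
Extended square: lon ⌊0.03582/0.00833333⌋ = 4; lat ⌊0.03027/0.00416667⌋ = 7.

CL31pr47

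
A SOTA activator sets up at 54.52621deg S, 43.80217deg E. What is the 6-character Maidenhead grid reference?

LD15vl

Add 180° to longitude and 90° to latitude: 223.8022, 35.4738.
Field: 223.8022/20 → 11 → L, 35.4738/10 → 3 → D; chars LD.
Square: 3.8022/2 → 1, 5.4738/1 → 5; chars 15.
Subsquare: 1.8022/0.0833333 → 21 → v, 0.4738/0.0416667 → 11 → l; chars vl.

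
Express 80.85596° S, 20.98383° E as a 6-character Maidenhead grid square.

Add 180° to longitude and 90° to latitude: 200.9838, 9.1440.
Field: 200.9838/20 → 10 → K, 9.1440/10 → 0 → A; chars KA.
Square: 0.9838/2 → 0, 9.1440/1 → 9; chars 09.
Subsquare: 0.9838/0.0833333 → 11 → l, 0.1440/0.0416667 → 3 → d; chars ld.

KA09ld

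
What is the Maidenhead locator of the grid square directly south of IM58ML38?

IM58ml37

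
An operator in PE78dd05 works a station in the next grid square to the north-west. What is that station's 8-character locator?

PE78cd96

Longitude extended square 0; −1 → -1, wraps to 9, carry into subsquare.
Longitude subsquare d = 3; −1 → 2 = c.
Latitude extended square 5; +1 → 6.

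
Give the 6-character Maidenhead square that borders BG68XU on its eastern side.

BG78au

Longitude subsquare x = 23; +1 → 24, wraps to 0 = a, carry into square.
Longitude square 6; +1 → 7.
The latitude characters are unchanged.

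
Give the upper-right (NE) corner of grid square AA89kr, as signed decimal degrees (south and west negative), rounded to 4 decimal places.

-80.2500, -163.0833

Field A=0, A=0: +0·20° lon, +0·10° lat → SW at lon -180°, lat -90°.
Square 8, 9: +8·2° lon, +9·1° lat → SW at lon -164°, lat -81°.
Subsquare k=10, r=17: +10·0.0833333° lon, +17·0.0416667° lat → SW at lon -163.167°, lat -80.2917°.
Cell spans 0.0833333° lon × 0.0416667° lat. NE corner is SW corner plus one full cell.
latitude -80.2500, longitude -163.0833.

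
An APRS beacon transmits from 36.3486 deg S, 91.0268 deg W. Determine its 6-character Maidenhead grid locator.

Offset from 180°W / 90°S: lon 88.9732°, lat 53.6514°.
Field (20°×10°, letters A–R): lon ⌊88.9732/20⌋ = 4 → E; lat ⌊53.6514/10⌋ = 5 → F.
Square (2°×1°, digits 0–9): lon ⌊8.9732/2⌋ = 4; lat ⌊3.6514/1⌋ = 3.
Subsquare (5′×2.5′, letters a–x): lon ⌊0.9732/0.0833333⌋ = 11 → l; lat ⌊0.6514/0.0416667⌋ = 15 → p.

EF43lp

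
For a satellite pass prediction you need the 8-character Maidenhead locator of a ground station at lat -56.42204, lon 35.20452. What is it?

Offset from 180°W / 90°S: lon 215.20452°, lat 33.57796°.
Field: lon ⌊215.20452/20⌋ = 10 → K; lat ⌊33.57796/10⌋ = 3 → D.
Square: lon ⌊15.20452/2⌋ = 7; lat ⌊3.57796/1⌋ = 3.
Subsquare: lon ⌊1.20452/0.0833333⌋ = 14 → o; lat ⌊0.57796/0.0416667⌋ = 13 → n.
Extended square: lon ⌊0.03785/0.00833333⌋ = 4; lat ⌊0.03629/0.00416667⌋ = 8.

KD73on48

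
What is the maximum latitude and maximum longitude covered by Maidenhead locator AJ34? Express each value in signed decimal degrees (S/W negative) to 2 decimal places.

5.00, -172.00

Field A=0, J=9: +0·20° lon, +9·10° lat → SW at lon -180°, lat 0°.
Square 3, 4: +3·2° lon, +4·1° lat → SW at lon -174°, lat 4°.
Cell spans 2° lon × 1° lat. NE corner is SW corner plus one full cell.
latitude 5.00, longitude -172.00.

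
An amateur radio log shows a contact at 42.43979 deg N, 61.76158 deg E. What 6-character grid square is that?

MN02vk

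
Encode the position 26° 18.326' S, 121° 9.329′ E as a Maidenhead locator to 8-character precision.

Add 180° to longitude and 90° to latitude: 301.15548, 63.69457.
Field: 301.15548/20 → 15 → P, 63.69457/10 → 6 → G; chars PG.
Square: 1.15548/2 → 0, 3.69457/1 → 3; chars 03.
Subsquare: 1.15548/0.0833333 → 13 → n, 0.69457/0.0416667 → 16 → q; chars nq.
Extended square: 0.07215/0.00833333 → 8, 0.02790/0.00416667 → 6; chars 86.

PG03nq86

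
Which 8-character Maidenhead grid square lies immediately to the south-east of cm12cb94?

CM12db03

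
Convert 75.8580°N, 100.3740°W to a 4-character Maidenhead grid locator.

DQ95

Add 180° to longitude and 90° to latitude: 79.63, 165.86.
Field: lon ⌊79.63/20⌋ = 3 → D; lat ⌊165.86/10⌋ = 16 → Q.
Square: lon ⌊19.63/2⌋ = 9; lat ⌊5.86/1⌋ = 5.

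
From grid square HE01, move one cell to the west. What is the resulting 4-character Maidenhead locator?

GE91

Longitude square 0; −1 → -1, wraps to 9, carry into field.
Longitude field H = 7; −1 → 6 = G.
The latitude characters are unchanged.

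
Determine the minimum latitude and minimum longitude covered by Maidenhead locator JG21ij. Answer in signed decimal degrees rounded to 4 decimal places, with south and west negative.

Field J=9, G=6: +9·20° lon, +6·10° lat → SW at lon 0°, lat -30°.
Square 2, 1: +2·2° lon, +1·1° lat → SW at lon 4°, lat -29°.
Subsquare i=8, j=9: +8·0.0833333° lon, +9·0.0416667° lat → SW at lon 4.66667°, lat -28.625°.
latitude -28.6250, longitude 4.6667.

-28.6250, 4.6667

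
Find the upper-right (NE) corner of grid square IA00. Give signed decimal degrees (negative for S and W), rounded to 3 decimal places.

-89.000, -18.000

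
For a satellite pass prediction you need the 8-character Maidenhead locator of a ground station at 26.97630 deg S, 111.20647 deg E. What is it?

Offset from 180°W / 90°S: lon 291.20647°, lat 63.02370°.
Field: 291.20647/20 → 14 → O, 63.02370/10 → 6 → G; chars OG.
Square: 11.20647/2 → 5, 3.02370/1 → 3; chars 53.
Subsquare: 1.20647/0.0833333 → 14 → o, 0.02370/0.0416667 → 0 → a; chars oa.
Extended square: 0.03980/0.00833333 → 4, 0.02370/0.00416667 → 5; chars 45.

OG53oa45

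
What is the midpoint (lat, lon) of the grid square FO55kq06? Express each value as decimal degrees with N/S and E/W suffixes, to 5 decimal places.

Field F=5, O=14: +5·20° lon, +14·10° lat → SW at lon -80°, lat 50°.
Square 5, 5: +5·2° lon, +5·1° lat → SW at lon -70°, lat 55°.
Subsquare k=10, q=16: +10·0.0833333° lon, +16·0.0416667° lat → SW at lon -69.1667°, lat 55.6667°.
Extended square 0, 6: +0·0.00833333° lon, +6·0.00416667° lat → SW at lon -69.1667°, lat 55.6917°.
Cell spans 0.00833333° lon × 0.00416667° lat. Centre is SW corner plus half of each.
latitude 55.69375° N, longitude 69.16250° W.

55.69375° N, 69.16250° W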